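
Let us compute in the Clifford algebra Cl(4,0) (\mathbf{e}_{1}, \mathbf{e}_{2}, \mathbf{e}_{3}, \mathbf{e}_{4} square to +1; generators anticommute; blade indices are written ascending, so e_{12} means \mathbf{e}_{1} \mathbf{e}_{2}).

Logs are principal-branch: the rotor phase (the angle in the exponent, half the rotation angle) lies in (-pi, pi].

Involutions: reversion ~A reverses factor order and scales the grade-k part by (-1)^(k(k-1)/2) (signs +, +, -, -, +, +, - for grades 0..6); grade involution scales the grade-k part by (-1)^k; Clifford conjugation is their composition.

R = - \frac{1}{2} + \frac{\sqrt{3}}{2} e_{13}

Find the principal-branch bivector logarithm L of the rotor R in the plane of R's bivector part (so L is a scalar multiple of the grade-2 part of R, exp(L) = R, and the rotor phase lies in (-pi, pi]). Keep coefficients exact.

The scalar part of R is - \frac{1}{2}, so the principal-branch rotor phase is pinned; divide the bivector part by its sine to get the unit plane — L is the phase times that plane.
Concretely: cos(phase) = - \frac{1}{2} gives phase = ±\frac{2 \pi}{3}, and since phase/sin(phase) is even the sign is immaterial: L = (phase/sin(phase)) * <R>_2 = (\frac{4 \sqrt{3} \pi}{9}) * <R>_2.
Answer: \frac{2 \pi}{3} e_{13}


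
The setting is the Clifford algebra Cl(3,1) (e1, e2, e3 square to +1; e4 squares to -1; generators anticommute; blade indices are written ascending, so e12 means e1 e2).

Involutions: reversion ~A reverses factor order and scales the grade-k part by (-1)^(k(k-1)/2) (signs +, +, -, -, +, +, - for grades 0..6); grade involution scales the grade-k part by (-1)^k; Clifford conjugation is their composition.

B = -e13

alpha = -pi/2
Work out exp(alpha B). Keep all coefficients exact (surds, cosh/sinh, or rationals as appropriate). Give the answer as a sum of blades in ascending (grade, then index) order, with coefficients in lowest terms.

B^2 = (-1)^2*(e13)^2 = 1*(-1) = -1 (a basis 2-blade squares to minus the product of its generators' squares).
B^2 = -1 — the series telescopes trigonometrically here: l = 1, alpha*l = -pi/2, so exp(alpha B) = cos(-pi/2) + (sin(-pi/2)/1)*B = 0 + (-1)*B.
Answer: e13


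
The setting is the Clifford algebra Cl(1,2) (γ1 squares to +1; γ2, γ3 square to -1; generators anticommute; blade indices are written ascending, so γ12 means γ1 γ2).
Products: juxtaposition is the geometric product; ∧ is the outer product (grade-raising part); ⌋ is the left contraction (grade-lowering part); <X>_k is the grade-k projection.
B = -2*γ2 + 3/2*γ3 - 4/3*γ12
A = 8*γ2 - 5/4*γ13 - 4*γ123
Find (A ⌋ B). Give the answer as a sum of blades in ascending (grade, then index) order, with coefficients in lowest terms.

step 1: 16 - 32/3*γ1
Answer: 16 - 32/3*γ1


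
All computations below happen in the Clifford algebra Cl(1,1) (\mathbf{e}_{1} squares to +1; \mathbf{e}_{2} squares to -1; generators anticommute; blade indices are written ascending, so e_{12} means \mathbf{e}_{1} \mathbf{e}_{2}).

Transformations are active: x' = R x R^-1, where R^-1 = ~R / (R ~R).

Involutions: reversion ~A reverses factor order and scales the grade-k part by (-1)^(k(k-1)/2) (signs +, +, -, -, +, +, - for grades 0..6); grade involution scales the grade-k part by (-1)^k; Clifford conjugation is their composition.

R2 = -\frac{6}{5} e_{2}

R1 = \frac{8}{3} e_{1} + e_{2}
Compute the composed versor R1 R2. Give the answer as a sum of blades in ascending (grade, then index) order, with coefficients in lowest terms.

Distribute over the terms of R2 (each basis-blade product reordered to ascending indices, repeated generators contracted through their squares):
R1 (-\frac{6}{5} e_{2}) = \frac{6}{5} - \frac{16}{5} e_{12}
Answer: \frac{6}{5} - \frac{16}{5} e_{12}


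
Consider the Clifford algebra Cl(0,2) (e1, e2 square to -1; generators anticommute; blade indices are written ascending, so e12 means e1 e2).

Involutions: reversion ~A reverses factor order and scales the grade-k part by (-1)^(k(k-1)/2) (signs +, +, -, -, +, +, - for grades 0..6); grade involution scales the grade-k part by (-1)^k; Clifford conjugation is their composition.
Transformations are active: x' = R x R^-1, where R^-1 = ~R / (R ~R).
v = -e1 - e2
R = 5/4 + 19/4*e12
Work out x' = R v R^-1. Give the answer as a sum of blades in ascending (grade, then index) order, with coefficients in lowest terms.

~R = 5/4 - 19/4*e12, and R ~R = 193/8, so R^-1 = ~R / (193/8).
R v = 7/2*e1 - 6*e2
Answer: 263/193*e1 + 73/193*e2


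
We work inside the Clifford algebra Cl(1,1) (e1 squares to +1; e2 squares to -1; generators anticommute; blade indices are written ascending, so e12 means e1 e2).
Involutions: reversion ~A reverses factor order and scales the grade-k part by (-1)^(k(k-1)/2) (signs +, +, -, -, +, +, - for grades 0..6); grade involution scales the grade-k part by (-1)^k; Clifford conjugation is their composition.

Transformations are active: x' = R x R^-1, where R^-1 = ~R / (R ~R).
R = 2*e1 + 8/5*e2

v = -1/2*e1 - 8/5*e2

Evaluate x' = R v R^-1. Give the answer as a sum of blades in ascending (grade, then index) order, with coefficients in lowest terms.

~R = 2*e1 + 8/5*e2, and R ~R = 36/25, so R^-1 = ~R / (36/25).
R v = 39/25 - 12/5*e12
Answer: 29/6*e1 + 76/15*e2


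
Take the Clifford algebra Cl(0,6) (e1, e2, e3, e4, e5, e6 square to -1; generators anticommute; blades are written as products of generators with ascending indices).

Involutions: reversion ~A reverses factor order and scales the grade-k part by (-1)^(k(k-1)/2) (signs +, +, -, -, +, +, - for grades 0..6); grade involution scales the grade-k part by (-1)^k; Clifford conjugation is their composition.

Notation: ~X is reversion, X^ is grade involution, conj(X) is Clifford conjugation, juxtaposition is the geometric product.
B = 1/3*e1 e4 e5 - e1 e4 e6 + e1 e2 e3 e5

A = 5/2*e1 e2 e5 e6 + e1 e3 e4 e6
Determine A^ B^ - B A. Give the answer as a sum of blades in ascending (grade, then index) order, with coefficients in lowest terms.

first term: -e3 - 5/2*e3 e6 - 5/2*e2 e4 e5 - 5/6*e2 e4 e6 + 1/3*e3 e5 e6 - e2 e4 e5 e6
second term: -e3 + 5/2*e3 e6 + 5/2*e2 e4 e5 + 5/6*e2 e4 e6 - 1/3*e3 e5 e6 - e2 e4 e5 e6
Answer: -5*e3 e6 - 5*e2 e4 e5 - 5/3*e2 e4 e6 + 2/3*e3 e5 e6


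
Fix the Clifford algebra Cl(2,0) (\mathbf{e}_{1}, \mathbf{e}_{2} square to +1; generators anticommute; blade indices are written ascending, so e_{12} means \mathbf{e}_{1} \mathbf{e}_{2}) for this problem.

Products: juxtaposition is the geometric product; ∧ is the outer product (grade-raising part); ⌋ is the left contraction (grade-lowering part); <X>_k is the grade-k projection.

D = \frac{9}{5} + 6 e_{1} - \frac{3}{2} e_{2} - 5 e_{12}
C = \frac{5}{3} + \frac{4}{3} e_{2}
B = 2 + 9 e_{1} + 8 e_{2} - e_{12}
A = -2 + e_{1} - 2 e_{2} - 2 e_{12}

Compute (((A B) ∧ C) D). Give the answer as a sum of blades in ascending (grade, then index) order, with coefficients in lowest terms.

step 1: -13 - 34 e_{1} - 3 e_{2} + 24 e_{12}
step 2: -\frac{65}{3} - \frac{170}{3} e_{1} - \frac{67}{3} e_{2} - \frac{16}{3} e_{12}
step 3: -\frac{2233}{6} - \frac{1007}{3} e_{1} + \frac{9229}{30} e_{2} + \frac{4766}{15} e_{12}
Answer: -\frac{2233}{6} - \frac{1007}{3} e_{1} + \frac{9229}{30} e_{2} + \frac{4766}{15} e_{12}


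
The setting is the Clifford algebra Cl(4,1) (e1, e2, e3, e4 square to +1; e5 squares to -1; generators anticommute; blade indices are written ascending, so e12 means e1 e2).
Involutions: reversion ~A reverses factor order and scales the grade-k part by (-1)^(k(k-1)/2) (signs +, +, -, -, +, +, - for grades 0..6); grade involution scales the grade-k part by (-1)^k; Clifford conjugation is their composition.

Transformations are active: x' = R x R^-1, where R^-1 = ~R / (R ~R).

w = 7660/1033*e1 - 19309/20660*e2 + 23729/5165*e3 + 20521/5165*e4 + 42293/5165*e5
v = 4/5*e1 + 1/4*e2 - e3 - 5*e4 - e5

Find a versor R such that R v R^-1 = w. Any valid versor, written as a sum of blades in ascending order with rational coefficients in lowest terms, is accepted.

A norm check does it: q(v) = q(w) = 10281/400, hence R = v + w = 42432/5165*e1 - 3536/5165*e2 + 18564/5165*e3 - 5304/5165*e4 + 37128/5165*e5 realises the map — parallel part kept, (v - w)/2 negated, v carried to w.
Answer: 42432/5165*e1 - 3536/5165*e2 + 18564/5165*e3 - 5304/5165*e4 + 37128/5165*e5


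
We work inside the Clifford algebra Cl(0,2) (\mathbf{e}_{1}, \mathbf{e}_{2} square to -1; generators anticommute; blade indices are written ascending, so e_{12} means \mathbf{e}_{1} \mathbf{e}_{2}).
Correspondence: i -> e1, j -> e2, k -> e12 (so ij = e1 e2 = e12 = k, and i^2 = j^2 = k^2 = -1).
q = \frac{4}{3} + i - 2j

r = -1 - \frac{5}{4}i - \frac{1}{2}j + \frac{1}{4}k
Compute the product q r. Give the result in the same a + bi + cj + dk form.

In blades: q = \frac{4}{3} + e_{1} - 2 e_{2}, r = -1 - \frac{5}{4} e_{1} - \frac{1}{2} e_{2} + \frac{1}{4} e_{12}.
Distribute q over r term by term (generator squares from the signature, products reordered to ascending indices): (\frac{4}{3})*r = -\frac{4}{3} - \frac{5}{3} e_{1} - \frac{2}{3} e_{2} + \frac{1}{3} e_{12}; (e_{1})*r = \frac{5}{4} - e_{1} - \frac{1}{4} e_{2} - \frac{1}{2} e_{12}; (-2 e_{2})*r = -1 - \frac{1}{2} e_{1} + 2 e_{2} - \frac{5}{2} e_{12}.
Sum: -\frac{13}{12} - \frac{19}{6} e_{1} + \frac{13}{12} e_{2} - \frac{8}{3} e_{12}; translating back through the correspondence:
Answer: -\frac{13}{12} - \frac{19}{6}i + \frac{13}{12}j - \frac{8}{3}k


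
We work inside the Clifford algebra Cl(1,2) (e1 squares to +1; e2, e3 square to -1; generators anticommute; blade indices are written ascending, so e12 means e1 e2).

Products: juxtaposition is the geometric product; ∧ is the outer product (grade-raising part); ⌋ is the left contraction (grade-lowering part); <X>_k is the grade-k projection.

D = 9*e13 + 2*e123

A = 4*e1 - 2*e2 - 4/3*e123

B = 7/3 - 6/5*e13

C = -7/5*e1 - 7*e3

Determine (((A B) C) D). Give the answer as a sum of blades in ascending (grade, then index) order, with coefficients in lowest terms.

step 1: 28/3*e1 - 94/15*e2 - 24/5*e3 - 248/45*e123
step 2: -140/3 - 10654/225*e12 - 5404/75*e13 + 11606/225*e23
step 3: -16212/25 - 23212/225*e1 + 10808/75*e2 - 21308/225*e3 - 11606/25*e12 - 420*e13 + 10654/25*e23 - 280/3*e123
Answer: -16212/25 - 23212/225*e1 + 10808/75*e2 - 21308/225*e3 - 11606/25*e12 - 420*e13 + 10654/25*e23 - 280/3*e123


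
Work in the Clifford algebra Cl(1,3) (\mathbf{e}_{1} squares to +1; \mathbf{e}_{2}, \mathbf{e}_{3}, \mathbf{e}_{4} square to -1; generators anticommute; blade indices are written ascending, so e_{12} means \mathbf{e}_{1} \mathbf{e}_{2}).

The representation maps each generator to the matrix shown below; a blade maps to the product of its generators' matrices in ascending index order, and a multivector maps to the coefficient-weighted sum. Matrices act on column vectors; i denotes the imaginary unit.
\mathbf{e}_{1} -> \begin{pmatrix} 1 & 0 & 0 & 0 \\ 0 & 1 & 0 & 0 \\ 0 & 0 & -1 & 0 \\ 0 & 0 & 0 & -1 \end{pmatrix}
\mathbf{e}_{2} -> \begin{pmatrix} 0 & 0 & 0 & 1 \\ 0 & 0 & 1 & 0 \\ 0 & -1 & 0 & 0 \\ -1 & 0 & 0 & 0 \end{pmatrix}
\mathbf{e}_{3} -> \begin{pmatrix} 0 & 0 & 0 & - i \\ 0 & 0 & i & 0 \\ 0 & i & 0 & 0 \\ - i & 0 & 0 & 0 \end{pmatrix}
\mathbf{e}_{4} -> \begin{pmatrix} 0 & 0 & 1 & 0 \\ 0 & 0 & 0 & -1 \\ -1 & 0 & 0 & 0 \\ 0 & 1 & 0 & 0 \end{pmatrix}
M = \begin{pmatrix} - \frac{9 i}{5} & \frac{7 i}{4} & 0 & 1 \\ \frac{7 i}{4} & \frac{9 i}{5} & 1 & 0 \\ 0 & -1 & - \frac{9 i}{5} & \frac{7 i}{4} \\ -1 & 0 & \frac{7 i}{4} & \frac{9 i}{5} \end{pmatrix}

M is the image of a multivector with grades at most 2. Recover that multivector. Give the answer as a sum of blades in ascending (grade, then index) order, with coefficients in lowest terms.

Method: the blade images are trace-orthogonal — tr(rho(e_A) rho(e_B)^-1) = 4 if A = B and 0 otherwise — and rho(e_A)^-1 = (e_A)^2 * rho(e_A) with (e_A)^2 = +1 or -1, so the coefficient of e_A in the preimage is (e_A)^2 * tr(M rho(e_A))/4.
Nonzero projections over blades of grade <= 2: e_{2}: (e_{2})^2 = -1, tr(M rho(e_{2})) = -4, coefficient 1; e_{23}: (e_{23})^2 = -1, tr(M rho(e_{23})) = - \frac{36}{5}, coefficient \frac{9}{5}; e_{34}: (e_{34})^2 = -1, tr(M rho(e_{34})) = 7, coefficient -\frac{7}{4}. Every other blade of grade <= 2 projects to 0.
Answer: e_{2} + \frac{9}{5} e_{23} - \frac{7}{4} e_{34}


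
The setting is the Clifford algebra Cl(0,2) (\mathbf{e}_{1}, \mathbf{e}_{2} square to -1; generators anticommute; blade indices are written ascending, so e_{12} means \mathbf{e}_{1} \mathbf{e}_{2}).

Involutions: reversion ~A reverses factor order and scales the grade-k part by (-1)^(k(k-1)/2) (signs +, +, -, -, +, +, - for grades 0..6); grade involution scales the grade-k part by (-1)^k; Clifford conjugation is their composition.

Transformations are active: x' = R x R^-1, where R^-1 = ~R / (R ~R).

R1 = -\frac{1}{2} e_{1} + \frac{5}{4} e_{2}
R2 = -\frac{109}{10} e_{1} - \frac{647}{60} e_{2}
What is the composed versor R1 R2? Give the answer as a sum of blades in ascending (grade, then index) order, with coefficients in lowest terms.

Distribute over the terms of R1 (each basis-blade product reordered to ascending indices, repeated generators contracted through their squares):
(-\frac{1}{2} e_{1}) R2 = -\frac{109}{20} + \frac{647}{120} e_{12}
(\frac{5}{4} e_{2}) R2 = \frac{647}{48} + \frac{109}{8} e_{12}
Summing the partial products and collecting blades:
Answer: \frac{1927}{240} + \frac{1141}{60} e_{12}


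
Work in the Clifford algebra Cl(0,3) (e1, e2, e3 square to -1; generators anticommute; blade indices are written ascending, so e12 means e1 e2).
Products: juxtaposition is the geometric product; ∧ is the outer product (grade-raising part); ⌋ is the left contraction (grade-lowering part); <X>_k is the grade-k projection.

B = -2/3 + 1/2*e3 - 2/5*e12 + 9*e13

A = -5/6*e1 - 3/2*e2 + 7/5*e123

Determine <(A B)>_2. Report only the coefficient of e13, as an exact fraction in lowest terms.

step 1: 52/45*e1 + 199/15*e2 + 403/50*e3 - 7/10*e12 - 5/12*e13 - 3/4*e23 + 377/30*e123
step 2: -7/10*e12 - 5/12*e13 - 3/4*e23
Answer: -5/12


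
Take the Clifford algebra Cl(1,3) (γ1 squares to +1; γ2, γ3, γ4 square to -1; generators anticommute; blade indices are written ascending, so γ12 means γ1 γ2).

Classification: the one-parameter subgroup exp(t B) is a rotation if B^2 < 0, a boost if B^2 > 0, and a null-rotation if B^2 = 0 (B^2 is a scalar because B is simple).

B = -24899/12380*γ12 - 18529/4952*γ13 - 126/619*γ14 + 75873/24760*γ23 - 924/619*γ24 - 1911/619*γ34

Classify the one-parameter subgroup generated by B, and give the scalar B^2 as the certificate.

B^2 term by term: the squares give (-24899/12380)^2*(γ12)^2 + (-18529/4952)^2*(γ13)^2 + (-126/619)^2*(γ14)^2 + (75873/24760)^2*(γ23)^2 + (-924/619)^2*(γ24)^2 + (-1911/619)^2*(γ34)^2 = 619960201/153264400*(+1) + 343323841/24522304*(+1) + 15876/383161*(+1) + 5756712129/613057600*(-1) + 853776/383161*(-1) + 3651921/383161*(-1) = -49/16 (each basis 2-blade squares to minus the product of its generators' squares); cross terms between blades sharing an index anticommute and cancel; the commuting (index-disjoint) pairs give grade-4 terms 2*c*c'*(blade product), which cancel blade by blade — γ1234: 47581989/3831610 - 4280199/383161 - 4779999/3831610 = 0 — confirming B is simple. So B^2 = -49/16.
Answer: rotation, certificate B^2 = -49/16. One invariant decides it: the square -49/16 survives every conjugation, and its sign is exactly the classification.


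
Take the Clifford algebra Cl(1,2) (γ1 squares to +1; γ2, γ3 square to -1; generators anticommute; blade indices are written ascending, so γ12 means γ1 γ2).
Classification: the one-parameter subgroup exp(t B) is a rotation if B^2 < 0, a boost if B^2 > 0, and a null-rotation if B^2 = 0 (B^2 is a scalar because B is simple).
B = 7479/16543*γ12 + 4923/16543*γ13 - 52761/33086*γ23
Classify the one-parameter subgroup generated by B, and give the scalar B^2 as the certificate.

B^2 term by term: the squares give (7479/16543)^2*(γ12)^2 + (4923/16543)^2*(γ13)^2 + (-52761/33086)^2*(γ23)^2 = 55935441/273670849*(+1) + 24235929/273670849*(+1) + 2783723121/1094683396*(-1) = -9/4 (each basis 2-blade squares to minus the product of its generators' squares); cross terms between blades sharing an index anticommute and cancel. So B^2 = -9/4.
Answer: rotation, certificate B^2 = -9/4. Because -9/4 is invariant under every versor sandwich, the classification follows from its sign alone.


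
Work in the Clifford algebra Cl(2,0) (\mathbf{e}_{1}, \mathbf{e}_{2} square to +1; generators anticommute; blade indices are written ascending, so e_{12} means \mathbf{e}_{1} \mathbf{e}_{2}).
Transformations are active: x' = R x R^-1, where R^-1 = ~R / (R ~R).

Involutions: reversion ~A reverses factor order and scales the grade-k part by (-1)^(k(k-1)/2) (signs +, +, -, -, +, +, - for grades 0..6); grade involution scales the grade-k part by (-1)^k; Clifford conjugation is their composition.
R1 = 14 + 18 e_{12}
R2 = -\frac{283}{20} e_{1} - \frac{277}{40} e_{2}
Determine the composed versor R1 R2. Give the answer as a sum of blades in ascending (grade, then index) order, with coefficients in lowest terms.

Distribute over the terms of R1 (each basis-blade product reordered to ascending indices, repeated generators contracted through their squares):
(14) R2 = -\frac{1981}{10} e_{1} - \frac{1939}{20} e_{2}
(18 e_{12}) R2 = -\frac{2493}{20} e_{1} + \frac{2547}{10} e_{2}
Summing the partial products and collecting blades:
Answer: -\frac{1291}{4} e_{1} + \frac{631}{4} e_{2}


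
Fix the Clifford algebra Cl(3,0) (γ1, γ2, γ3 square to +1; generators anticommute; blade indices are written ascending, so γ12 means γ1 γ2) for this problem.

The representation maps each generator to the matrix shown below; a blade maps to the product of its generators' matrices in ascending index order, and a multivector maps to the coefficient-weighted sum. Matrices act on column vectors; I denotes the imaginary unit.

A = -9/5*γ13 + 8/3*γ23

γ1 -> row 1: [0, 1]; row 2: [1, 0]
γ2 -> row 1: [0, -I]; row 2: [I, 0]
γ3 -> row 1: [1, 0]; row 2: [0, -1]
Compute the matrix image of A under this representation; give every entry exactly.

Bivector images (products of the table entries): rho(γ13) = rho(γ1)rho(γ3) = row 1: [0, -1]; row 2: [1, 0]; rho(γ23) = rho(γ2)rho(γ3) = row 1: [0, I]; row 2: [I, 0].
M = (-9/5)*rho(γ13) + (8/3)*rho(γ23), summed entrywise:
Answer: row 1: [0, 9/5 + 8*I/3]; row 2: [-9/5 + 8*I/3, 0]


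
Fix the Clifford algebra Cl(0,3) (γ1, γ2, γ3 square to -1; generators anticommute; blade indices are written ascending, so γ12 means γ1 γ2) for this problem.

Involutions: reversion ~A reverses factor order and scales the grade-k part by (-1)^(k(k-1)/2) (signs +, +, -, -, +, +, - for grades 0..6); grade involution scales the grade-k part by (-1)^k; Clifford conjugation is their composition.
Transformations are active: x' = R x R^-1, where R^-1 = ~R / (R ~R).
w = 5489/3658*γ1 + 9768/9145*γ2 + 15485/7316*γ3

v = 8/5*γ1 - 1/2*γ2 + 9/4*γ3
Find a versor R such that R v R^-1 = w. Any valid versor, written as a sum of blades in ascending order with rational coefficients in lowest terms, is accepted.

Take R = v + w = 56709/18290*γ1 + 10391/18290*γ2 + 15973/3658*γ3. Because q(v) = q(w) = -3149/400, conjugation by R sends v exactly to w.
Answer: 56709/18290*γ1 + 10391/18290*γ2 + 15973/3658*γ3


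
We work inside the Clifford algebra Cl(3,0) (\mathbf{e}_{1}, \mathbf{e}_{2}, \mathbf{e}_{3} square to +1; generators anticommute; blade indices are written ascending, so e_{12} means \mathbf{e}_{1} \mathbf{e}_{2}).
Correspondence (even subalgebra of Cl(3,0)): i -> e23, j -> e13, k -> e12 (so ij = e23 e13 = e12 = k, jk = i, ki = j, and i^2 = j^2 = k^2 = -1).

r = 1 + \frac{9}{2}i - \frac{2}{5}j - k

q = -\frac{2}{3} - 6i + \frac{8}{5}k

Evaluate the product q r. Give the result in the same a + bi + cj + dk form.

In blades: q = -\frac{2}{3} + \frac{8}{5} e_{12} - 6 e_{23}, r = 1 - e_{12} - \frac{2}{5} e_{13} + \frac{9}{2} e_{23}.
Distribute q over r term by term (generator squares from the signature, products reordered to ascending indices): (-\frac{2}{3})*r = -\frac{2}{3} + \frac{2}{3} e_{12} + \frac{4}{15} e_{13} - 3 e_{23}; (\frac{8}{5} e_{12})*r = \frac{8}{5} + \frac{8}{5} e_{12} + \frac{36}{5} e_{13} + \frac{16}{25} e_{23}; (-6 e_{23})*r = 27 + \frac{12}{5} e_{12} - 6 e_{13} - 6 e_{23}.
Sum: \frac{419}{15} + \frac{14}{3} e_{12} + \frac{22}{15} e_{13} - \frac{209}{25} e_{23}; translating back through the correspondence:
Answer: \frac{419}{15} - \frac{209}{25}i + \frac{22}{15}j + \frac{14}{3}k


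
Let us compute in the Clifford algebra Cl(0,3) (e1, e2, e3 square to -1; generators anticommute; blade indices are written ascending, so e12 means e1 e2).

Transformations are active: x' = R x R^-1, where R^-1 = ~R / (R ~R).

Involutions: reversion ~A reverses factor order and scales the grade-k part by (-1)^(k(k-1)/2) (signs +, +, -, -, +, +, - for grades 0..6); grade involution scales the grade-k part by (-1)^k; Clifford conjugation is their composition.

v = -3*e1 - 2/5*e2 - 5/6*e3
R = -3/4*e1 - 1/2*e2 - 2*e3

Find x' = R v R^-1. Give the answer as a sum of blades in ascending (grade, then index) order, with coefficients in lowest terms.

~R = -3/4*e1 - 1/2*e2 - 2*e3, and R ~R = -77/16, so R^-1 = ~R / (-77/16).
R v = -247/60 - 6/5*e12 - 43/8*e13 - 23/60*e23
Answer: 661/385*e1 - 526/1155*e2 - 1993/770*e3


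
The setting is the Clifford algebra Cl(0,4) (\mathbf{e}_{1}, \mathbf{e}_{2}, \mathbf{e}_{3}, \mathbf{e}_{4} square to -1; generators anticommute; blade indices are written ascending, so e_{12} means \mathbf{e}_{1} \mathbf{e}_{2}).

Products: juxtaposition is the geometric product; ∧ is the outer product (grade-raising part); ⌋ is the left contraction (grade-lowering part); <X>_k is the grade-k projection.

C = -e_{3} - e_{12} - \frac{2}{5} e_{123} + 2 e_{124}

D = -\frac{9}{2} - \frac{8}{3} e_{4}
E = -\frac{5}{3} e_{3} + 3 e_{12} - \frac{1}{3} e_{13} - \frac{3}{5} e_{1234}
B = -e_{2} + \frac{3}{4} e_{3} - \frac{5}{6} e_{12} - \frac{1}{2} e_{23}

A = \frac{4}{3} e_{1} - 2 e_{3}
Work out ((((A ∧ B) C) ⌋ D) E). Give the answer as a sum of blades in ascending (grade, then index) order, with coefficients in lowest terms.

step 1: -\frac{4}{3} e_{12} + e_{13} - 2 e_{23} + e_{123}
step 2: -\frac{26}{15} + \frac{1}{5} e_{1} - \frac{12}{5} e_{2} + \frac{7}{15} e_{3} + \frac{8}{3} e_{4} + e_{12} + 2 e_{13} + e_{23} - 2 e_{34} + \frac{4}{3} e_{123} - 4 e_{134} - 2 e_{234}
step 3: \frac{671}{45} + \frac{208}{45} e_{4}
step 4: -\frac{671}{27} e_{3} + \frac{671}{15} e_{12} - \frac{671}{135} e_{13} + \frac{208}{27} e_{34} - \frac{208}{75} e_{123} + \frac{208}{15} e_{124} - \frac{208}{135} e_{134} - \frac{671}{75} e_{1234}
Answer: -\frac{671}{27} e_{3} + \frac{671}{15} e_{12} - \frac{671}{135} e_{13} + \frac{208}{27} e_{34} - \frac{208}{75} e_{123} + \frac{208}{15} e_{124} - \frac{208}{135} e_{134} - \frac{671}{75} e_{1234}


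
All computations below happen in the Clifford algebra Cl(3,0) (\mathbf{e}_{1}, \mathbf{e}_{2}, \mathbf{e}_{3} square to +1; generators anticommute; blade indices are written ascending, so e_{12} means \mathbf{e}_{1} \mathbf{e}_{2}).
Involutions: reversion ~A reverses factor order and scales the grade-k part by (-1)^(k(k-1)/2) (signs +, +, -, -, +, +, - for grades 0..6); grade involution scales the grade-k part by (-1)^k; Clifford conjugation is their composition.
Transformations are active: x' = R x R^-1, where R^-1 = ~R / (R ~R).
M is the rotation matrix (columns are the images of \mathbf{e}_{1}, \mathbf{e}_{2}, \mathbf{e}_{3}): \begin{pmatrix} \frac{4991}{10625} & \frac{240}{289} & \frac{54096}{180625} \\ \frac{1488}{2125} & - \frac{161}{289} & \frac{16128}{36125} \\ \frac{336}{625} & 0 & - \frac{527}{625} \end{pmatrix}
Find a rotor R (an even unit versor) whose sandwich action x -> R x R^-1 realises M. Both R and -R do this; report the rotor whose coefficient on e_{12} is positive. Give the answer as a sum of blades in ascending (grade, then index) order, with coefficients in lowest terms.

Method: write R = a + b12*e_{12} + b13*e_{13} + b23*e_{23} with a^2 + b12^2 + b13^2 + b23^2 = 1 (so R^-1 = ~R). Expanding the columns R e_j ~R gives tr M = 4a^2 - 1 and, from the antisymmetric part, M21 - M12 = -4a*b12, M13 - M31 = 4a*b13, M32 - M23 = -4a*b23.
Here tr M = -\frac{168081}{180625}, so a^2 = (1 + tr M)/4 = \frac{3136}{180625} and a = ±\frac{56}{425}. Taking a = \frac{56}{425}: M21 - M12 = -\frac{4704}{36125}, M13 - M31 = -\frac{43008}{180625}, M32 - M23 = -\frac{16128}{36125}, giving b12 = \frac{21}{85}, b13 = -\frac{192}{425}, b23 = \frac{72}{85}, i.e. R = \frac{56}{425} + \frac{21}{85} e_{12} - \frac{192}{425} e_{13} + \frac{72}{85} e_{23}.
Its e_{12} coefficient is already positive.
Answer: \frac{56}{425} + \frac{21}{85} e_{12} - \frac{192}{425} e_{13} + \frac{72}{85} e_{23}. Key observation: the double cover Spin(3) -> SO(3) sends R and -R to the same matrix (trace -\frac{168081}{180625} here), so the stated sign of the e_{12} coefficient is what selects one sheet.


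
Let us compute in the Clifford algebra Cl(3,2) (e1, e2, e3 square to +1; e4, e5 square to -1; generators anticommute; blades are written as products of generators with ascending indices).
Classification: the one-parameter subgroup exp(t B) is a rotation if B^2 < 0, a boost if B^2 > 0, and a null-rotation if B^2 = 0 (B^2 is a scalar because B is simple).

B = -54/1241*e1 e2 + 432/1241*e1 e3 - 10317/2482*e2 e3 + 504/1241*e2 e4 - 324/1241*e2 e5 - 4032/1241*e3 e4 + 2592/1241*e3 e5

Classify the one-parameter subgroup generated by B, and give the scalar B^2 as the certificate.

B^2 term by term: the squares give (-54/1241)^2*(e1 e2)^2 + (432/1241)^2*(e1 e3)^2 + (-10317/2482)^2*(e2 e3)^2 + (504/1241)^2*(e2 e4)^2 + (-324/1241)^2*(e2 e5)^2 + (-4032/1241)^2*(e3 e4)^2 + (2592/1241)^2*(e3 e5)^2 = 2916/1540081*(-1) + 186624/1540081*(-1) + 106440489/6160324*(-1) + 254016/1540081*(+1) + 104976/1540081*(+1) + 16257024/1540081*(+1) + 6718464/1540081*(+1) = -9/4 (each basis 2-blade squares to minus the product of its generators' squares); cross terms between blades sharing an index anticommute and cancel; the commuting (index-disjoint) pairs give grade-4 terms 2*c*c'*(blade product), which cancel blade by blade — e1 e2 e3 e4: 435456/1540081 - 435456/1540081 = 0; e1 e2 e3 e5: -279936/1540081 + 279936/1540081 = 0; e2 e3 e4 e5: -2612736/1540081 + 2612736/1540081 = 0 — confirming B is simple. So B^2 = -9/4.
Answer: rotation, certificate B^2 = -9/4. The scalar -9/4 is the complete invariant here: its sign names the subgroup type.


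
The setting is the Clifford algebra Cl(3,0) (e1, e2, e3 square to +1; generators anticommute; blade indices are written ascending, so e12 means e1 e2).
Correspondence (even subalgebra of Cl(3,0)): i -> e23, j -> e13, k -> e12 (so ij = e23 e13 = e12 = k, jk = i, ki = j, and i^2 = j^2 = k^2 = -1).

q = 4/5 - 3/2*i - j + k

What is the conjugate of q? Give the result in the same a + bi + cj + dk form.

In blades: q = 4/5 + e12 - e13 - 3/2*e23.
Quaternion conjugation is reversion on the even subalgebra: the scalar is fixed and every grade-2 blade flips sign, giving 4/5 - e12 + e13 + 3/2*e23; translating back:
Answer: 4/5 + 3/2*i + j - k


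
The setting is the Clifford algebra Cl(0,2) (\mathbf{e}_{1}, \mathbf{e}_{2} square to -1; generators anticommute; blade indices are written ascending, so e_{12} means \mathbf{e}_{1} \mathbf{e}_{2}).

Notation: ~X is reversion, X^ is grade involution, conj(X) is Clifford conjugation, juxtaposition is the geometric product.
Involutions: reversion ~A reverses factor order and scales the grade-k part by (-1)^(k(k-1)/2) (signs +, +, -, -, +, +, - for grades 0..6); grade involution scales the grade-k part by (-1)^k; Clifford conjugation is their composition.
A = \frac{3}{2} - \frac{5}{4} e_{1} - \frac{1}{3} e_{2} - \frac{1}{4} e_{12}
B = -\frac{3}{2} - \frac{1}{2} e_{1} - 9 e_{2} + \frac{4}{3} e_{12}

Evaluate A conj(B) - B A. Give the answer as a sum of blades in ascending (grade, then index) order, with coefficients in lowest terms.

first term: \frac{25}{24} + \frac{383}{72} e_{1} + \frac{293}{24} e_{2} - \frac{305}{24} e_{12}
second term: -\frac{133}{24} + \frac{275}{72} e_{1} - \frac{355}{24} e_{2} - \frac{209}{24} e_{12}
Answer: \frac{79}{12} + \frac{3}{2} e_{1} + 27 e_{2} - 4 e_{12}


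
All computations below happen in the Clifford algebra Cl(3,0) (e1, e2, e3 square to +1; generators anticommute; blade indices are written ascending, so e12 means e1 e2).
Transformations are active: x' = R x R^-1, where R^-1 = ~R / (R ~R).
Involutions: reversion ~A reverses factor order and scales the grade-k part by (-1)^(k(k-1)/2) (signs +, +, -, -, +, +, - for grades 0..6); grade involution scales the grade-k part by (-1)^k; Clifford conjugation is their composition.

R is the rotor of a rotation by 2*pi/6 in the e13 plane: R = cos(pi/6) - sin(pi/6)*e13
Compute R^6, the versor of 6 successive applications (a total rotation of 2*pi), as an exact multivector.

The rotor phase is half the rotation angle and phases add under composition, so 6 steps in the e13 plane accumulate phase 6*(pi/6) = pi: R^6 = cos(pi) - sin(pi)*e13.
cos(pi) = -1 and sin(pi) = 0, so R^6 = -1. The total rotation 2*pi is 1 full turn, so every vector returns to itself, yet the rotor is -1, on the OTHER sheet of the double cover (an odd number of 2*pi turns).
Answer: -1


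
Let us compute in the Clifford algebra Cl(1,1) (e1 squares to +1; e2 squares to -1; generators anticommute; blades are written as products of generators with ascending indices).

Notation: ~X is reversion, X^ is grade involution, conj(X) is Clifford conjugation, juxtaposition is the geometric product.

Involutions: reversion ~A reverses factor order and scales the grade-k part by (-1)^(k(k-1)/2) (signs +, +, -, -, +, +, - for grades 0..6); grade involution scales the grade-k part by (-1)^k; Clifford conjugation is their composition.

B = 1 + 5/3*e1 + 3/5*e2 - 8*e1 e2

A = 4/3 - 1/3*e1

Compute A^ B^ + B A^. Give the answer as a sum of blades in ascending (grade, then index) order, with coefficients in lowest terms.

first term: 7/9 - 17/9*e1 - 52/15*e2 - 163/15*e1 e2
second term: 17/9 + 23/9*e1 + 52/15*e2 - 163/15*e1 e2
Answer: 8/3 + 2/3*e1 - 326/15*e1 e2


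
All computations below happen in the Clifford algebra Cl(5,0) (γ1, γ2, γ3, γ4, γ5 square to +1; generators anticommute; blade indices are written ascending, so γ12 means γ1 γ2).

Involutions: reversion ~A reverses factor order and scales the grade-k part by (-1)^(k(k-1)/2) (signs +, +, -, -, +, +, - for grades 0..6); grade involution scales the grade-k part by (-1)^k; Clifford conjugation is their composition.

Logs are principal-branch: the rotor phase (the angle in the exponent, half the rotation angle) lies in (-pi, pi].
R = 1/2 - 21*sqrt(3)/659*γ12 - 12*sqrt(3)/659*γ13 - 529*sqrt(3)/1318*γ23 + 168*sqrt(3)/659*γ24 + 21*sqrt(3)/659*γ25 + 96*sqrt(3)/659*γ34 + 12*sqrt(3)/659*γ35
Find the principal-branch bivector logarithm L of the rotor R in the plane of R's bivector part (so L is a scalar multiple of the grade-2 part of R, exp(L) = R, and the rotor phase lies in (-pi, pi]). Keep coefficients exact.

The scalar part of R is 1/2, which fixes the principal-branch rotor phase; the unit plane is then the bivector part divided by the sine of that phase, and L is that plane scaled by the phase.
Concretely: cos(phase) = 1/2 gives phase = ±pi/3, and since phase/sin(phase) is even the sign is immaterial: L = (phase/sin(phase)) * <R>_2 = (2*sqrt(3)*pi/9) * <R>_2.
Answer: -14*pi/659*γ12 - 8*pi/659*γ13 - 529*pi/1977*γ23 + 112*pi/659*γ24 + 14*pi/659*γ25 + 64*pi/659*γ34 + 8*pi/659*γ35


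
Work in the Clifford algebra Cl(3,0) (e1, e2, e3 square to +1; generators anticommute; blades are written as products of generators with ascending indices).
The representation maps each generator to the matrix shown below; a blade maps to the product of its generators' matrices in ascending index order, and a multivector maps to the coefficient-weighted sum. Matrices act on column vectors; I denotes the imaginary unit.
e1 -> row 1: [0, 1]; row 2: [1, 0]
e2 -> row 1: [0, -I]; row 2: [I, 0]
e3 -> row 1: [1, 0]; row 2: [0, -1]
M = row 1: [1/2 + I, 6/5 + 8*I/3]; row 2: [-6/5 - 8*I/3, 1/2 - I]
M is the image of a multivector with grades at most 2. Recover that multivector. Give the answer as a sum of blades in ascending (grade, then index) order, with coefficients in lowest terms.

Method: 1, rho(e1), rho(e2), rho(e3) form a trace-orthogonal basis of the 2x2 complex matrices (tr(X Y) = 2 if X = Y, else 0), so M = m0*1 + m1*rho(e1) + m2*rho(e2) + m3*rho(e3) with m0 = tr(M)/2 = 1/2, m1 = tr(M rho(e1))/2 = 0, m2 = tr(M rho(e2))/2 = -8/3 + 6*I/5, m3 = tr(M rho(e3))/2 = I.
Multiplying table entries, the bivector images are rho(e1 e2) = I*rho(e3), rho(e1 e3) = -I*rho(e2), rho(e2 e3) = I*rho(e1); with real blade coefficients the real parts of m0..m3 are the coefficients of 1, e1, e2, e3 and the imaginary parts give the bivectors (e2 e3: Im m1, e1 e3: -Im m2, e1 e2: Im m3).
Answer: 1/2 - 8/3*e2 + e1 e2 - 6/5*e1 e3


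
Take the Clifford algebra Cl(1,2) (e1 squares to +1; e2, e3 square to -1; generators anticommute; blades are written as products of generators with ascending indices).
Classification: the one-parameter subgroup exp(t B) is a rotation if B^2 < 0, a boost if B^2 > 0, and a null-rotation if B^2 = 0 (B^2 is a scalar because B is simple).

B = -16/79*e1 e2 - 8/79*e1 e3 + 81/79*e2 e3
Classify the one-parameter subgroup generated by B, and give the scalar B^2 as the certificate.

B^2 term by term: the squares give (-16/79)^2*(e1 e2)^2 + (-8/79)^2*(e1 e3)^2 + (81/79)^2*(e2 e3)^2 = 256/6241*(+1) + 64/6241*(+1) + 6561/6241*(-1) = -1 (each basis 2-blade squares to minus the product of its generators' squares); cross terms between blades sharing an index anticommute and cancel. So B^2 = -1.
Answer: rotation, certificate B^2 = -1. Certificate logic: -1 is a conjugation-invariant scalar, so its sign fixes rotation versus boost versus null-rotation outright.


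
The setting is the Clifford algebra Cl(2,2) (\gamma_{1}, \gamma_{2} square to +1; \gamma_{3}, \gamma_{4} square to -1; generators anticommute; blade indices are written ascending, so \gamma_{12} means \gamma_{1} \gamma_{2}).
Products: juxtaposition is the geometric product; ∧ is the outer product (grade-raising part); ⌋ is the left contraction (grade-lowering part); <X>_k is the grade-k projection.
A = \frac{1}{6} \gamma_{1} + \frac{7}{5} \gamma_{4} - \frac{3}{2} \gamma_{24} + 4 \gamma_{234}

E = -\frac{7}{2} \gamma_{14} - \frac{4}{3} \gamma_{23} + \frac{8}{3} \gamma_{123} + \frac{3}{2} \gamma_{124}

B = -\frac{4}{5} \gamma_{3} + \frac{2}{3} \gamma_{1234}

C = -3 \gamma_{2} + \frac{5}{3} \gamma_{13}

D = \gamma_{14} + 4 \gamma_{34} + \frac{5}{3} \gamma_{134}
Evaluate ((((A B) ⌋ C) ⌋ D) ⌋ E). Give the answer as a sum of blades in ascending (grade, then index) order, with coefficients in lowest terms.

step 1: \frac{8}{3} \gamma_{1} + \frac{13}{15} \gamma_{13} - \frac{16}{5} \gamma_{24} + \frac{28}{25} \gamma_{34} + \frac{14}{15} \gamma_{123} - \frac{49}{45} \gamma_{234}
step 2: \frac{13}{9} + \frac{40}{9} \gamma_{3}
step 3: -\frac{160}{9} \gamma_{4} + \frac{239}{27} \gamma_{14} + \frac{52}{9} \gamma_{34} + \frac{65}{27} \gamma_{134}
step 4: -\frac{1673}{54} + \frac{560}{9} \gamma_{1} - \frac{239}{18} \gamma_{2} + \frac{80}{3} \gamma_{12}
Answer: -\frac{1673}{54} + \frac{560}{9} \gamma_{1} - \frac{239}{18} \gamma_{2} + \frac{80}{3} \gamma_{12}


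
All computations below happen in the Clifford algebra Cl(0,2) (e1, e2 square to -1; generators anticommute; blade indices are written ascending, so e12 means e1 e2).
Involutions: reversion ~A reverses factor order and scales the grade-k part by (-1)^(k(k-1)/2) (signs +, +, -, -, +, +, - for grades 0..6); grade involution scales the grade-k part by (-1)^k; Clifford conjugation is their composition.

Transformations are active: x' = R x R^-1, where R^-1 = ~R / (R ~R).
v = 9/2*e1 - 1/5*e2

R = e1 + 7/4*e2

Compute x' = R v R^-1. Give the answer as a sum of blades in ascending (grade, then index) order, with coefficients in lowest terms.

~R = e1 + 7/4*e2, and R ~R = -65/16, so R^-1 = ~R / (-65/16).
R v = -83/20 - 323/40*e12
Answer: -1597/650*e1 + 1227/325*e2


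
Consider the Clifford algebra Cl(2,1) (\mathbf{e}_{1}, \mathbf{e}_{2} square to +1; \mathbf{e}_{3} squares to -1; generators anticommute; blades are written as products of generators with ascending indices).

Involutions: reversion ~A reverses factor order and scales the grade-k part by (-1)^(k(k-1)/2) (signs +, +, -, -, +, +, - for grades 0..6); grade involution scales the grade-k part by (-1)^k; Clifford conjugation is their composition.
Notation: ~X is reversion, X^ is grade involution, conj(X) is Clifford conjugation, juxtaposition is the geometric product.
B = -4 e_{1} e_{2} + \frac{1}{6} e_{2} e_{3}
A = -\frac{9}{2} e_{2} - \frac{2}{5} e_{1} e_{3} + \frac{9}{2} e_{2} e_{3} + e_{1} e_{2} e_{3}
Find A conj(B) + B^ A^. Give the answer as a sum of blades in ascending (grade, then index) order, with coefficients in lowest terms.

first term: -\frac{3}{4} + \frac{107}{6} e_{1} - \frac{13}{4} e_{3} + \frac{1}{15} e_{1} e_{2} - 18 e_{1} e_{3} - \frac{8}{5} e_{2} e_{3}
second term: \frac{3}{4} - \frac{109}{6} e_{1} - \frac{19}{4} e_{3} + \frac{1}{15} e_{1} e_{2} - 18 e_{1} e_{3} - \frac{8}{5} e_{2} e_{3}
Answer: -\frac{1}{3} e_{1} - 8 e_{3} + \frac{2}{15} e_{1} e_{2} - 36 e_{1} e_{3} - \frac{16}{5} e_{2} e_{3}


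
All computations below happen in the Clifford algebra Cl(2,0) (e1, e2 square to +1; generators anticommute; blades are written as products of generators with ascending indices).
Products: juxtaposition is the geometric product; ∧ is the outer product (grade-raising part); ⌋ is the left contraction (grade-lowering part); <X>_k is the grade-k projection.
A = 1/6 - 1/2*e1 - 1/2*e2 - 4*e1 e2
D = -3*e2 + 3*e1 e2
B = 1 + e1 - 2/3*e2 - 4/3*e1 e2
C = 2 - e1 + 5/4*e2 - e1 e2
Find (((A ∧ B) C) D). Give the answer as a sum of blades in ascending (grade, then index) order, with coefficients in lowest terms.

step 1: 1/6 - 1/3*e1 - 11/18*e2 - 61/18*e1 e2
step 2: -251/72 - 409/72*e1 - 293/72*e2 - 287/36*e1 e2
step 3: 289/8 + 289/8*e1 - 79/12*e2 + 79/12*e1 e2
Answer: 289/8 + 289/8*e1 - 79/12*e2 + 79/12*e1 e2


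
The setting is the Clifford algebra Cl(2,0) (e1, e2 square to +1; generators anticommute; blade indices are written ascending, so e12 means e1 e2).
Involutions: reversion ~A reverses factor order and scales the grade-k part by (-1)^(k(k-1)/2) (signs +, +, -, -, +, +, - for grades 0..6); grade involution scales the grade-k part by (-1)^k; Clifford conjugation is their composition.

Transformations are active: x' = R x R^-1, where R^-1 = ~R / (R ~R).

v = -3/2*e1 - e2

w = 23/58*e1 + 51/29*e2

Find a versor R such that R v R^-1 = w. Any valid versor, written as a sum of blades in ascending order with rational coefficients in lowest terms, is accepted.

The midline construction: v and w both square to 13/4, so reflecting in their sum -32/29*e1 + 22/29*e2 exchanges them.
Answer: -32/29*e1 + 22/29*e2


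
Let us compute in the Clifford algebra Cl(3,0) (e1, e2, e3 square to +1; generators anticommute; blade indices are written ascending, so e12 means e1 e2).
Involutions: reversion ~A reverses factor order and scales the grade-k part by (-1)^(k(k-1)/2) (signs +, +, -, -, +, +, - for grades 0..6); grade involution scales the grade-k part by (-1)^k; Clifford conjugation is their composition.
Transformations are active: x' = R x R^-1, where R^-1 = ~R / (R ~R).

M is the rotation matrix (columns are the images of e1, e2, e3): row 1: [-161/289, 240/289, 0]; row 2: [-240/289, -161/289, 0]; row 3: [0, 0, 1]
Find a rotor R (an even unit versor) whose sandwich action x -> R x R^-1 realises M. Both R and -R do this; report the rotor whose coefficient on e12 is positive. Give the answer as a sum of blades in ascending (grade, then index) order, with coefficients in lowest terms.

Method: write R = a + b12*e12 + b13*e13 + b23*e23 with a^2 + b12^2 + b13^2 + b23^2 = 1 (so R^-1 = ~R). Expanding the columns R e_j ~R gives tr M = 4a^2 - 1 and, from the antisymmetric part, M21 - M12 = -4a*b12, M13 - M31 = 4a*b13, M32 - M23 = -4a*b23.
Here tr M = -33/289, so a^2 = (1 + tr M)/4 = 64/289 and a = ±8/17. Taking a = 8/17: M21 - M12 = -480/289, M13 - M31 = 0, M32 - M23 = 0, giving b12 = 15/17, b13 = 0, b23 = 0, i.e. R = 8/17 + 15/17*e12.
Its e12 coefficient is already positive.
Answer: 8/17 + 15/17*e12. Sheet selection: the two-to-one cover makes ±R indistinguishable at the matrix level (trace -33/289), so uniqueness comes from the required sign on e12.
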